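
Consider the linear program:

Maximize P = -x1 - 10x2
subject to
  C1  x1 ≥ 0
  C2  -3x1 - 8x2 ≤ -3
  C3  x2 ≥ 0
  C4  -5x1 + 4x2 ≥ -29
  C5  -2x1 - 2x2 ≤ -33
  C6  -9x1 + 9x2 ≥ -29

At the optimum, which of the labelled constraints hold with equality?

Extreme points and P = -x1 - 10x2:
  (0, 33/2) → P = -165
  (145/9, 116/9) → P = -145
  (355/36, 239/36) → P = -305/4
The feasible region is unbounded (it extends along (0, 1), (4, 5)), but P strictly decreases along every unbounded feasible direction, so there is no improving ray and the maximum is attained at a vertex.

The maximum is at (355/36, 239/36). Substituting into each constraint, equality holds for C5 and C6; the remaining constraints have slack.

C5 and C6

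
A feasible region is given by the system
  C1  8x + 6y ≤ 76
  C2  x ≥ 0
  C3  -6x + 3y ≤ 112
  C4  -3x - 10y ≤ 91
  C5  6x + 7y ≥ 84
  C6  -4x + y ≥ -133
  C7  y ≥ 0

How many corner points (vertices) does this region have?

Intersecting each pair of boundary lines and keeping only the points that satisfy every inequality leaves:
  (0, 38/3)
  (7/5, 54/5)
  (0, 12)

3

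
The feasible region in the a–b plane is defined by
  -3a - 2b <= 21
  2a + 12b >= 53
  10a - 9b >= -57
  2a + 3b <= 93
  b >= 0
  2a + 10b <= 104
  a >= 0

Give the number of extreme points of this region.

Of the 21 pairwise boundary intersections, those satisfying every inequality are:
  (53/2, 0)
  (0, 53/12)
  (183/59, 577/59)
  (0, 19/3)
  (93/2, 0)
  (309/7, 11/7)

6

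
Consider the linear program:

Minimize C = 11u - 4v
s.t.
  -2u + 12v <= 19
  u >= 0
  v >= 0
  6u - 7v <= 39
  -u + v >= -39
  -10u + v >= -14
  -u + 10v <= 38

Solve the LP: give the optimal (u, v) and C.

u = 0, v = 19/12, minimum C = -19/3

Vertices and C = 11u - 4v:
  (0, 19/12) → C = -19/3
  (187/118, 109/59) → C = 1185/118
  (0, 0) → C = 0
  (7/5, 0) → C = 77/5

The binding constraints are -2u + 12v = 19 and u = 0.
Solving simultaneously gives u = 0, v = 19/12.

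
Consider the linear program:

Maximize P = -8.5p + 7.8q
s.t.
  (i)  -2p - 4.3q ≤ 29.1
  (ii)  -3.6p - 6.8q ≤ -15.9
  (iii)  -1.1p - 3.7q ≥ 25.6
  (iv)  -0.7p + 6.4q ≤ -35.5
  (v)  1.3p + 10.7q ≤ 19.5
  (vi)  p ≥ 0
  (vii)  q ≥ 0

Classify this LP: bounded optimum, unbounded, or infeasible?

The boundaries -2p - 4.3q = 29.1 and -3.6p - 6.8q = -15.9 meet at (26625/188, -3414/47), but that point violates q ≥ 0. Every candidate vertex is excluded by some other constraint, so the feasible region is empty.

infeasible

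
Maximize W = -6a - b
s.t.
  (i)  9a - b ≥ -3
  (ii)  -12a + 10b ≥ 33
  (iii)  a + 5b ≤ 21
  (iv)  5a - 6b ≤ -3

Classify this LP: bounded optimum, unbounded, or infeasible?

Feasible corners and W = -6a - b:
  (1/26, 87/26) → W = -93/26
  (3/23, 96/23) → W = -114/23
  (9/14, 57/14) → W = -111/14
The feasible region has finitely many vertices and no improving ray; the maximum is -93/26 at (1/26, 87/26).

bounded optimum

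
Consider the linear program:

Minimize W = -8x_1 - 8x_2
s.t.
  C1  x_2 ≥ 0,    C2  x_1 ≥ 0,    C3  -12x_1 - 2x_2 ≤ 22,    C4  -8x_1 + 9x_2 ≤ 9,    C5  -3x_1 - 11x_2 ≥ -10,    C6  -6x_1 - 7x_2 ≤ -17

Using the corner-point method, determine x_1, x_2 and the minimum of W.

Corner points and W = -8x_1 - 8x_2:
  (10/3, 0) → W = -80/3
  (17/6, 0) → W = -68/3
  (13/5, 1/5) → W = -112/5

x_1 = 10/3, x_2 = 0, minimum W = -80/3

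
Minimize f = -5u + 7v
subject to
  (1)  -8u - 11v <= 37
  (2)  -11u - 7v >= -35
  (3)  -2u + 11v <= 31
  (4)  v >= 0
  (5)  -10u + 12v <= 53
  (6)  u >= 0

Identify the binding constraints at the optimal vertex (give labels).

Extreme points and f = -5u + 7v:
  (56/45, 137/45) → f = 679/45
  (35/11, 0) → f = -175/11
  (0, 31/11) → f = 217/11
  (0, 0) → f = 0

The minimum is at (35/11, 0). Substituting into each constraint, equality holds for (2) and (4); the remaining constraints have slack.

(2) and (4)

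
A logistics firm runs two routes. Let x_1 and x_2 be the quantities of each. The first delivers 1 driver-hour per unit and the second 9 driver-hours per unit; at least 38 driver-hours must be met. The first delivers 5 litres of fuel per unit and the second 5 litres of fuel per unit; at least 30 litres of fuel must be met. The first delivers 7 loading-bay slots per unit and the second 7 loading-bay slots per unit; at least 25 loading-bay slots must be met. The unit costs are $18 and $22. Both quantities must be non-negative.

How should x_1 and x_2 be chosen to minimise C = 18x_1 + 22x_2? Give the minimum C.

Feasible corners and C = 18x_1 + 22x_2:
  (0, 6) → C = 132
  (38, 0) → C = 684
  (2, 4) → C = 124
The feasible region is unbounded (it extends along (0, 1), (1, 0)), but C strictly increases along every unbounded feasible direction, so there is no improving ray and the minimum is attained at a vertex.

x_1 = 2, x_2 = 4, minimum C = 124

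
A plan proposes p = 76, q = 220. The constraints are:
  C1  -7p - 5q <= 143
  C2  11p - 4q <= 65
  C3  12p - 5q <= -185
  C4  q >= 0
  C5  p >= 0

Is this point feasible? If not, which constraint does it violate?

C1: -1632 ≤ 143 ✓
C2: -44 ≤ 65 ✓
C3: -188 ≤ -185 ✓
C4: 220 ≥ 0 ✓
C5: 76 ≥ 0 ✓

feasible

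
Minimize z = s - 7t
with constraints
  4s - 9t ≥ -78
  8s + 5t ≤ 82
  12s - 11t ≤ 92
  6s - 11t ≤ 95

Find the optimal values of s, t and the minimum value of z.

s = 87/23, t = 238/23, minimum z = -1579/23

Vertices and z = s - 7t:
  (87/23, 238/23) → z = -1579/23
  (681/74, 62/37) → z = -187/74
  (-1/2, -98/11) → z = 1361/22
The feasible region is unbounded (it extends along (-11, -6), (-9, -4)), but z strictly increases along every unbounded feasible direction, so there is no improving ray and the minimum is attained at a vertex.

The optimum lies where 4s - 9t = -78 and 8s + 5t = 82.
Solving simultaneously gives s = 87/23, t = 238/23.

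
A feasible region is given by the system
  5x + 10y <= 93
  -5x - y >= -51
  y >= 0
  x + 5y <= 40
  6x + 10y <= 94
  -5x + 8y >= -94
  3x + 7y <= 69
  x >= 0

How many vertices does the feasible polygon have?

Pairwise boundary intersections that survive every other constraint:
  (51/5, 0)
  (104/11, 41/11)
  (0, 0)
  (7/2, 73/10)
  (0, 8)

5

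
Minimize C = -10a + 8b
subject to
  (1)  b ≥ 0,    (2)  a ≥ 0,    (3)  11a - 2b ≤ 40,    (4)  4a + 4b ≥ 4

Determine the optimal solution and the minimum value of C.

Feasible corners and C = -10a + 8b:
  (40/11, 0) → C = -400/11
  (1, 0) → C = -10
  (0, 1) → C = 8
The feasible region is unbounded (it extends along (0, 1), (2, 11)), but C strictly increases along every unbounded feasible direction, so there is no improving ray and the minimum is attained at a vertex.

The binding constraints are b = 0 and 11a - 2b = 40.
Solving simultaneously gives a = 40/11, b = 0.

a = 40/11, b = 0, minimum C = -400/11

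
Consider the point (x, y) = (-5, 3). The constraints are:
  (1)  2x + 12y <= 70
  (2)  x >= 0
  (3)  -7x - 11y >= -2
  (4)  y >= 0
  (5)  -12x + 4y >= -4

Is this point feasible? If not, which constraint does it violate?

not feasible — violates (2)

Constraint (2): x = -5, which is not ≥ 0. All other constraints are satisfied.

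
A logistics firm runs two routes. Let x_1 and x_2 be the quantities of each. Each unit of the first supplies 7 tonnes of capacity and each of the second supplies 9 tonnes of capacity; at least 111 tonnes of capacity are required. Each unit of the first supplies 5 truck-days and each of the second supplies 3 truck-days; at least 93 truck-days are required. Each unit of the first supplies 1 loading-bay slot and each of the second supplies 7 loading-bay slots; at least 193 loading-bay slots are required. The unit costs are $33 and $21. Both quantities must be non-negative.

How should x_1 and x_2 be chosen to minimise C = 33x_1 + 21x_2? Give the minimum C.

Feasible corners and C = 33x_1 + 21x_2:
  (0, 31) → C = 651
  (193, 0) → C = 6369
  (9/4, 109/4) → C = 1293/2
The feasible region is unbounded (it extends along (0, 1), (1, 0)), but C strictly increases along every unbounded feasible direction, so there is no improving ray and the minimum is attained at a vertex.

At the optimal vertex, 5x_1 + 3x_2 = 93 and x_1 + 7x_2 = 193.
Solving simultaneously gives x_1 = 9/4, x_2 = 109/4.

x_1 = 9/4, x_2 = 109/4, minimum C = 1293/2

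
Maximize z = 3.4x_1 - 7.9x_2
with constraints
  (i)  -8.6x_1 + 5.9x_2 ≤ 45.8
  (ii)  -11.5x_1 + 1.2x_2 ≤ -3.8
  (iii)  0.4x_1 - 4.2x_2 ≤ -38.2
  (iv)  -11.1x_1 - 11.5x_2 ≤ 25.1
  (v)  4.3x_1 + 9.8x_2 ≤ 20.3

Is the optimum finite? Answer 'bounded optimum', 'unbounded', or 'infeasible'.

infeasible

The boundaries -8.6x_1 + 5.9x_2 = 45.8 and -11.5x_1 + 1.2x_2 = -3.8 meet at (7738/5753, 55938/5753), but that point violates 4.3x_1 + 9.8x_2 ≤ 20.3. Every candidate vertex is excluded by some other constraint, so the feasible region is empty.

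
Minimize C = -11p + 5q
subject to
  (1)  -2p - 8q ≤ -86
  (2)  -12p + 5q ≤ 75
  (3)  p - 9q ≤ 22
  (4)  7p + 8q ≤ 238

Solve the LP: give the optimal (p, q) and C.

p = 152/5, q = 63/20, minimum C = -6373/20

Vertices and C = -11p + 5q:
  (-85/53, 591/53) → C = 3890/53
  (152/5, 63/20) → C = -6373/20
  (590/131, 3381/131) → C = 10415/131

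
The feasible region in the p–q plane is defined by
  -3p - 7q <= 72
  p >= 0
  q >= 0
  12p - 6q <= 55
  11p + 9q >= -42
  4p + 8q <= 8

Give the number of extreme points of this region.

Of the 15 pairwise boundary intersections, those satisfying every inequality are:
  (0, 0)
  (0, 1)
  (2, 0)

3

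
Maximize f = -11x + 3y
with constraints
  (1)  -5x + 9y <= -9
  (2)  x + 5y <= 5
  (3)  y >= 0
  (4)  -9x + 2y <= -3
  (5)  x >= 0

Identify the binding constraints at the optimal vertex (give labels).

(1) and (3)

Corner points and f = -11x + 3y:
  (45/17, 8/17) → f = -471/17
  (9/5, 0) → f = -99/5
  (5, 0) → f = -55

The maximum is at (9/5, 0). Substituting into each constraint, equality holds for (1) and (3); the remaining constraints have slack.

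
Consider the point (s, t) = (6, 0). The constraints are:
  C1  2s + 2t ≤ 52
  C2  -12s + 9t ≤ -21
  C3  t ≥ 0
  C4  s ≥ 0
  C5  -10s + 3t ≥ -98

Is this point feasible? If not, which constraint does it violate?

feasible

C1: 12 ≤ 52 ✓
C2: -72 ≤ -21 ✓
C3: 0 ≥ 0 ✓
C4: 6 ≥ 0 ✓
C5: -60 ≥ -98 ✓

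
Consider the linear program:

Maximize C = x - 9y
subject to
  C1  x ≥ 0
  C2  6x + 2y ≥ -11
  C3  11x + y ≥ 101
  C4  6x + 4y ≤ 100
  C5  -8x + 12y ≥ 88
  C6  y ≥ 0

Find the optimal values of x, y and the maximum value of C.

Vertices and C = x - 9y:
  (8, 13) → C = -109
  (281/35, 444/35) → C = -743/7
  (106/13, 166/13) → C = -1388/13

x = 281/35, y = 444/35, maximum C = -743/7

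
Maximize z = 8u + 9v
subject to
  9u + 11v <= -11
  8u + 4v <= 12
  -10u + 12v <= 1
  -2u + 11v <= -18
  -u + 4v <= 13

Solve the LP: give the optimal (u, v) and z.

u = 44/13, v = -49/13, maximum z = -89/13

Corner points and z = 8u + 9v:
  (44/13, -49/13) → z = -89/13
  (7/11, -184/121) → z = -1040/121
  (-227/86, -91/43) → z = -1727/43
The feasible region is unbounded (it extends along (-6, -5), (1, -2)), but z strictly decreases along every unbounded feasible direction, so there is no improving ray and the maximum is attained at a vertex.

At the optimal vertex, 9u + 11v = -11 and 8u + 4v = 12.
Solving simultaneously gives u = 44/13, v = -49/13.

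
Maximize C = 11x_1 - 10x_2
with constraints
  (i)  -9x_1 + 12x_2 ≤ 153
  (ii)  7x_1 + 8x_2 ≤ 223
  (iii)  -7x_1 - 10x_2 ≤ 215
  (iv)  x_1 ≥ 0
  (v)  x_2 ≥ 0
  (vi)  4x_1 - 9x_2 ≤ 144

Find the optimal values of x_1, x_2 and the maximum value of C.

x_1 = 223/7, x_2 = 0, maximum C = 2453/7

Vertices and C = 11x_1 - 10x_2:
  (121/13, 513/26) → C = -1234/13
  (0, 51/4) → C = -255/2
  (223/7, 0) → C = 2453/7
  (0, 0) → C = 0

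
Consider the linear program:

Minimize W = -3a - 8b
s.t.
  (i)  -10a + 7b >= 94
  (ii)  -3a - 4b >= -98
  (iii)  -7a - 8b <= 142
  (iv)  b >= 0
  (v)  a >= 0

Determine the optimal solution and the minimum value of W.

Vertices and W = -3a - 8b:
  (310/61, 1262/61) → W = -11026/61
  (0, 94/7) → W = -752/7
  (0, 49/2) → W = -196

a = 0, b = 49/2, minimum W = -196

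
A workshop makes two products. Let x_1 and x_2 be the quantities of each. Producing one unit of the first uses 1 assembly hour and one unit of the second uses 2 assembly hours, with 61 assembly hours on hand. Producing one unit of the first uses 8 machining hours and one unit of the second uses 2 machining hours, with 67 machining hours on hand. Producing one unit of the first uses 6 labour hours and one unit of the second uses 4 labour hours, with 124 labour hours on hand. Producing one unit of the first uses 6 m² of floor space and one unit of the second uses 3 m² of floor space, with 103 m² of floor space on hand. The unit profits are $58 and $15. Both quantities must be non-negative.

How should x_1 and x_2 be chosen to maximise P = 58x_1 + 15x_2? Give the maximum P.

x_1 = 1, x_2 = 59/2, maximum P = 1001/2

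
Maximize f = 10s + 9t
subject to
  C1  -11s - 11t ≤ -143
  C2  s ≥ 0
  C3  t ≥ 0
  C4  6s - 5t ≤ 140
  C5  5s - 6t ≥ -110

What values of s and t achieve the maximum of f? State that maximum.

s = 1390/11, t = 1360/11, maximum f = 26140/11

Vertices and f = 10s + 9t:
  (0, 13) → f = 117
  (13, 0) → f = 130
  (0, 55/3) → f = 165
  (70/3, 0) → f = 700/3
  (1390/11, 1360/11) → f = 26140/11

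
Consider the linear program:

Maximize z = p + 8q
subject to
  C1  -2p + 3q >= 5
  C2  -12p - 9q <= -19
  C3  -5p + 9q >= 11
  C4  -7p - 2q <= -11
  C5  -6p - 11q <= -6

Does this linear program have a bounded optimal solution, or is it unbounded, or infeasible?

unbounded

From the feasible point (23/25, 57/25), moving in the direction (-2, 7) keeps every constraint satisfied while z increases without bound.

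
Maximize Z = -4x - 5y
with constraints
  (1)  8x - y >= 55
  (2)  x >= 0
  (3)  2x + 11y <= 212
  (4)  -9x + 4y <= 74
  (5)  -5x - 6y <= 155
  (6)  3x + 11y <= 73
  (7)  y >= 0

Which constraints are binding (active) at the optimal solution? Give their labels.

(1) and (7)

Extreme points and Z = -4x - 5y:
  (678/91, 419/91) → Z = -4807/91
  (55/8, 0) → Z = -55/2
  (73/3, 0) → Z = -292/3

The maximum is at (55/8, 0). Substituting into each constraint, equality holds for (1) and (7); the remaining constraints have slack.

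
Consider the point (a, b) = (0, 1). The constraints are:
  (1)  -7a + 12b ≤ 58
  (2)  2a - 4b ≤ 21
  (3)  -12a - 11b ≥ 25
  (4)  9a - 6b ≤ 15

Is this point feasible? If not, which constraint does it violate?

Constraint (3): -12a - 11b = -11, which is not ≥ 25. All other constraints are satisfied.

not feasible — violates (3)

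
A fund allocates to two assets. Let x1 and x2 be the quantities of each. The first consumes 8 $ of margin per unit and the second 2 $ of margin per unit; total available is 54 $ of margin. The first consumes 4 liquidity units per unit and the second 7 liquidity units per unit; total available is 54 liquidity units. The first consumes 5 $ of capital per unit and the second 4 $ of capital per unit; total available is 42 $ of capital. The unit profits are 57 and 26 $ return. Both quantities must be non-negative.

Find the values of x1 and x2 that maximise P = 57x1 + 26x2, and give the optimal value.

x1 = 6, x2 = 3, maximum P = 420

Extreme points and P = 57x1 + 26x2:
  (0, 0) → P = 0
  (0, 54/7) → P = 1404/7
  (27/4, 0) → P = 1539/4
  (6, 3) → P = 420
  (78/19, 102/19) → P = 7098/19

At the optimal vertex, 8x1 + 2x2 = 54 and 5x1 + 4x2 = 42.
Solving simultaneously gives x1 = 6, x2 = 3.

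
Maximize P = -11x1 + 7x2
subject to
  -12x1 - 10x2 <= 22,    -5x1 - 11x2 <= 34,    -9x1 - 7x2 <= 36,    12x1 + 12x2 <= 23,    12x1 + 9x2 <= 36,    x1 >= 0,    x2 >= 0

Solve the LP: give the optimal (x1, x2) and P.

Corner points and P = -11x1 + 7x2:
  (0, 23/12) → P = 161/12
  (23/12, 0) → P = -253/12
  (0, 0) → P = 0

x1 = 0, x2 = 23/12, maximum P = 161/12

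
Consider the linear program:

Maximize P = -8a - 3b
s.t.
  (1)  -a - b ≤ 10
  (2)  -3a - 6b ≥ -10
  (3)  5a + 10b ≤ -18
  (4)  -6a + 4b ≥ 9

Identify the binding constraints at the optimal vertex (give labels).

Feasible corners and P = -8a - 3b:
  (-82/5, 32/5) → P = 112
  (-49/10, -51/10) → P = 109/2
  (-81/40, -63/80) → P = 297/16

The maximum is at (-82/5, 32/5). Substituting into each constraint, equality holds for (1) and (3); the remaining constraints have slack.

(1) and (3)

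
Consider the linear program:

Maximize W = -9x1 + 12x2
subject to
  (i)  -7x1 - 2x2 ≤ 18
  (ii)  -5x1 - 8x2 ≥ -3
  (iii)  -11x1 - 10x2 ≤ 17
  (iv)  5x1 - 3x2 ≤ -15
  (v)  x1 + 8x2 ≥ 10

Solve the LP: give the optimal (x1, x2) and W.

x1 = -75/23, x2 = 111/46, maximum W = 1341/23

Vertices and W = -9x1 + 12x2:
  (-75/23, 111/46) → W = 1341/23
  (-73/24, 79/48) → W = 377/8
  (-111/55, 18/11) → W = 189/5
  (-118/39, 127/78) → W = 608/13
  (-90/43, 65/43) → W = 1590/43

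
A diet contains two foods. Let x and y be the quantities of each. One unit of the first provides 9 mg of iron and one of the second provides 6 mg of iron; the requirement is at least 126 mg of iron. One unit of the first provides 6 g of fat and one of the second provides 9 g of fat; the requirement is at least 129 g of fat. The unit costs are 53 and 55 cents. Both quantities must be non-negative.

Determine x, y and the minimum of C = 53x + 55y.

Corner points and C = 53x + 55y:
  (0, 21) → C = 1155
  (43/2, 0) → C = 2279/2
  (8, 9) → C = 919
The feasible region is unbounded (it extends along (0, 1), (1, 0)), but C strictly increases along every unbounded feasible direction, so there is no improving ray and the minimum is attained at a vertex.

At the optimal vertex, 9x + 6y = 126 and 6x + 9y = 129.
Solving simultaneously gives x = 8, y = 9.

x = 8, y = 9, minimum C = 919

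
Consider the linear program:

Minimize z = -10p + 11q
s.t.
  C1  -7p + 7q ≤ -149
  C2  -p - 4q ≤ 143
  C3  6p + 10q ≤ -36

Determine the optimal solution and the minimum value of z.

p = 643/7, q = -411/7, minimum z = -10951/7

Feasible corners and z = -10p + 11q:
  (-81/7, -230/7) → z = -1720/7
  (619/56, -573/56) → z = -12493/56
  (643/7, -411/7) → z = -10951/7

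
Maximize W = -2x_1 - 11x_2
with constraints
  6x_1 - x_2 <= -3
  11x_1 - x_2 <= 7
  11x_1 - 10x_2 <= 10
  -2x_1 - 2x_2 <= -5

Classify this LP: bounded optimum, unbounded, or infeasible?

Vertices and W = -2x_1 - 11x_2:
  (2, 15) → W = -169
  (-1/14, 18/7) → W = -197/7
The feasible region has finitely many vertices and no improving ray; the maximum is -197/7 at (-1/14, 18/7).

bounded optimum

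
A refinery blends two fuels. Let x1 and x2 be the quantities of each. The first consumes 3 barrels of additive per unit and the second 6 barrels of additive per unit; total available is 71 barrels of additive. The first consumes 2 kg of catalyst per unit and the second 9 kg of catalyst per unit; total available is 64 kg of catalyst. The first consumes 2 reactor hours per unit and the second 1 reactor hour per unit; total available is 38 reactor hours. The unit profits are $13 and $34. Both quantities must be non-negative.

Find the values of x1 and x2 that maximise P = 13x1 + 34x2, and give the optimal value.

Corner points and P = 13x1 + 34x2:
  (0, 0) → P = 0
  (0, 64/9) → P = 2176/9
  (19, 0) → P = 247
  (17, 10/3) → P = 1003/3
  (157/9, 28/9) → P = 2993/9

x1 = 17, x2 = 10/3, maximum P = 1003/3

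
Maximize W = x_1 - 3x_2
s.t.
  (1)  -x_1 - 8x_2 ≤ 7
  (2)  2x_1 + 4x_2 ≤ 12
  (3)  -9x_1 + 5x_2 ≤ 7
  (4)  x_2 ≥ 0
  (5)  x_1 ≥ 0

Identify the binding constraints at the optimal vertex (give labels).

Feasible corners and W = x_1 - 3x_2:
  (16/23, 61/23) → W = -167/23
  (6, 0) → W = 6
  (0, 7/5) → W = -21/5
  (0, 0) → W = 0

The maximum is at (6, 0). Substituting into each constraint, equality holds for (2) and (4); the remaining constraints have slack.

(2) and (4)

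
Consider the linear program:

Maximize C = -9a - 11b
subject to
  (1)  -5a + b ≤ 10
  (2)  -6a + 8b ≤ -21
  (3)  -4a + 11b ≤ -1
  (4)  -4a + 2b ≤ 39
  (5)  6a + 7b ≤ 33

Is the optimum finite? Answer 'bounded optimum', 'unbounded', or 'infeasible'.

From the feasible point (-101/34, -165/34), moving in the direction (-1, -5) keeps every constraint satisfied while C increases without bound.

unbounded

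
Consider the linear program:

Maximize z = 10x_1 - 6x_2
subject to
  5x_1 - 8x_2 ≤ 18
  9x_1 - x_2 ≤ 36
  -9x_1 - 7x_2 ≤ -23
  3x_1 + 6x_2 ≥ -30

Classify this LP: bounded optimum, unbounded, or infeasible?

bounded optimum

Corner points and z = 10x_1 - 6x_2:
  (270/67, 18/67) → z = 2592/67
  (310/107, -47/107) → z = 3382/107
The feasible region has finitely many vertices and no improving ray; the maximum is 2592/67 at (270/67, 18/67).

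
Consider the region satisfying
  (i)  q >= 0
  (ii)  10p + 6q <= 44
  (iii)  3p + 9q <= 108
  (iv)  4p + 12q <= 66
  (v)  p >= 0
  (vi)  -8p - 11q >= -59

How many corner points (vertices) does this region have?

4

The feasible vertices (each the meet of two boundaries and inside every other half-plane) are:
  (22/5, 0)
  (0, 0)
  (65/31, 119/31)
  (0, 59/11)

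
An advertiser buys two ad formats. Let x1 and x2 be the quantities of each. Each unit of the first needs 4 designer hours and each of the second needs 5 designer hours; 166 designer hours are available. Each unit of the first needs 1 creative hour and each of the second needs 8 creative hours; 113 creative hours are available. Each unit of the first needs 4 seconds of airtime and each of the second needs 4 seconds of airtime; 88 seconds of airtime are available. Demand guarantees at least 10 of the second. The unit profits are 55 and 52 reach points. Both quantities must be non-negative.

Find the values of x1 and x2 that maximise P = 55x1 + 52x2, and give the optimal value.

x1 = 12, x2 = 10, maximum P = 1180

Extreme points and P = 55x1 + 52x2:
  (0, 113/8) → P = 1469/2
  (0, 10) → P = 520
  (9, 13) → P = 1171
  (12, 10) → P = 1180

The binding constraints are 4x1 + 4x2 = 88 and x2 = 10.
Solving simultaneously gives x1 = 12, x2 = 10.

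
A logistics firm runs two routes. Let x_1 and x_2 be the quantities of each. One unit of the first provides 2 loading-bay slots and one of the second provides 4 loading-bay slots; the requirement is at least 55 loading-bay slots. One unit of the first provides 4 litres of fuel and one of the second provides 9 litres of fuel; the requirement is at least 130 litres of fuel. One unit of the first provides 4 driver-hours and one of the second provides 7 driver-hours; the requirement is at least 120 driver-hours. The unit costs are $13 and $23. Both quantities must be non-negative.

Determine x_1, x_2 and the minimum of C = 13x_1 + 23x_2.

x_1 = 85/4, x_2 = 5, minimum C = 1565/4

Extreme points and C = 13x_1 + 23x_2:
  (0, 120/7) → C = 2760/7
  (65/2, 0) → C = 845/2
  (85/4, 5) → C = 1565/4
The feasible region is unbounded (it extends along (0, 1), (1, 0)), but C strictly increases along every unbounded feasible direction, so there is no improving ray and the minimum is attained at a vertex.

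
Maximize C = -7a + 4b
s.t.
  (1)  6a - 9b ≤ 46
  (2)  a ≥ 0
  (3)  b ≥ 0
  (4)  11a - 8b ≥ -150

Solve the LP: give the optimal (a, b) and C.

Corner points and C = -7a + 4b:
  (23/3, 0) → C = -161/3
  (0, 0) → C = 0
  (0, 75/4) → C = 75
The feasible region is unbounded (it extends along (3, 2), (8, 11)), but C strictly decreases along every unbounded feasible direction, so there is no improving ray and the maximum is attained at a vertex.

The binding constraints are a = 0 and 11a - 8b = -150.
Solving simultaneously gives a = 0, b = 75/4.

a = 0, b = 75/4, maximum C = 75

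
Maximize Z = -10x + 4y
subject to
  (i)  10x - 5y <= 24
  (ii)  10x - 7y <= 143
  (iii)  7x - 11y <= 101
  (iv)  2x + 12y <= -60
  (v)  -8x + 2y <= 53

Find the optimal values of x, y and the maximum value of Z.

x = -189/25, y = -187/50, maximum Z = 1516/25

Corner points and Z = -10x + 4y:
  (-241/75, -842/75) → Z = -958/75
  (-6/65, -324/65) → Z = -1236/65
  (-785/74, -1179/74) → Z = 1567/37
  (-189/25, -187/50) → Z = 1516/25

The optimum lies where 2x + 12y = -60 and -8x + 2y = 53.
Solving simultaneously gives x = -189/25, y = -187/50.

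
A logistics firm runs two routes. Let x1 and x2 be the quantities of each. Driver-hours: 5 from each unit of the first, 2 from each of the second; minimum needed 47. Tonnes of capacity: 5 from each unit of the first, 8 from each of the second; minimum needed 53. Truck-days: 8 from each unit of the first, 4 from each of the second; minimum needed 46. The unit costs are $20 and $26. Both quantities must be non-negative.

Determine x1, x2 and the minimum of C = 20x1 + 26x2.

Vertices and C = 20x1 + 26x2:
  (0, 47/2) → C = 611
  (53/5, 0) → C = 212
  (9, 1) → C = 206
The feasible region is unbounded (it extends along (0, 1), (1, 0)), but C strictly increases along every unbounded feasible direction, so there is no improving ray and the minimum is attained at a vertex.

The binding constraints are 5x1 + 2x2 = 47 and 5x1 + 8x2 = 53.
Solving simultaneously gives x1 = 9, x2 = 1.

x1 = 9, x2 = 1, minimum C = 206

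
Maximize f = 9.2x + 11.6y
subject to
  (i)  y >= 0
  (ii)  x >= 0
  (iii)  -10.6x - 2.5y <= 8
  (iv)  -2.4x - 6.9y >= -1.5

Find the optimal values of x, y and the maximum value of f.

x = 0.625, y = 0, maximum f = 5.75

Corner points and f = 9.2x + 11.6y:
  (0, 0) → f = 0
  (5/8, 0) → f = 23/4
  (0, 5/23) → f = 58/23

The optimum lies where y = 0 and -2.4x - 6.9y = -1.5.
Solving simultaneously gives x = 5/8, y = 0.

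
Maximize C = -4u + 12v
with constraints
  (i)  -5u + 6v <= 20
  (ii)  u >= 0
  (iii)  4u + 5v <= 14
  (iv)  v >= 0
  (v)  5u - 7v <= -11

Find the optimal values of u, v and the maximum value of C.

Vertices and C = -4u + 12v:
  (0, 14/5) → C = 168/5
  (0, 11/7) → C = 132/7
  (43/53, 114/53) → C = 1196/53

The binding constraints are u = 0 and 4u + 5v = 14.
Solving simultaneously gives u = 0, v = 14/5.

u = 0, v = 14/5, maximum C = 168/5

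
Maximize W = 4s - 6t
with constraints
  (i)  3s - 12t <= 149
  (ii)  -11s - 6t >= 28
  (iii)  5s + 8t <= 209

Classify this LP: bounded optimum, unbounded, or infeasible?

Extreme points and W = 4s - 6t:
  (93/25, -1723/150) → W = 419/5
  (-739/29, 2439/58) → W = -10273/29
The feasible region has finitely many vertices and no improving ray; the maximum is 419/5 at (93/25, -1723/150).

bounded optimum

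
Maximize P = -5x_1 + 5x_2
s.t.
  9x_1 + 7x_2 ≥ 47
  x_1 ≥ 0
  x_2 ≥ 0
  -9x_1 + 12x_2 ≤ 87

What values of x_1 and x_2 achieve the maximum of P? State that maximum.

x_1 = 0, x_2 = 29/4, maximum P = 145/4

The feasible region is unbounded (it extends along (4, 3), (1, 0)), but P strictly decreases along every unbounded feasible direction, so there is no improving ray and the maximum is attained at a vertex.

The optimum lies where x_1 = 0 and -9x_1 + 12x_2 = 87.
Solving simultaneously gives x_1 = 0, x_2 = 29/4.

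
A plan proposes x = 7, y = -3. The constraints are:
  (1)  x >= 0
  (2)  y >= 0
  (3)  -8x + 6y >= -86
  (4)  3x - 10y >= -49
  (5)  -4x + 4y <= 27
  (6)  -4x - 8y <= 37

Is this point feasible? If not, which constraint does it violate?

not feasible — violates (2)

Constraint (2): y = -3, which is not ≥ 0. All other constraints are satisfied.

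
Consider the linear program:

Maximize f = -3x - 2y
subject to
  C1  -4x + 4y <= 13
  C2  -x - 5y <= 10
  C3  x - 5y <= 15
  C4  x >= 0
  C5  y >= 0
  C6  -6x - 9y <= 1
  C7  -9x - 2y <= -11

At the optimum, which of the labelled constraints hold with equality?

Extreme points and f = -3x - 2y:
  (9/22, 161/44) → f = -94/11
  (15, 0) → f = -45
  (11/9, 0) → f = -11/3
The feasible region is unbounded (it extends along (1, 1), (5, 1)), but f strictly decreases along every unbounded feasible direction, so there is no improving ray and the maximum is attained at a vertex.

The maximum is at (11/9, 0). Substituting into each constraint, equality holds for C5 and C7; the remaining constraints have slack.

C5 and C7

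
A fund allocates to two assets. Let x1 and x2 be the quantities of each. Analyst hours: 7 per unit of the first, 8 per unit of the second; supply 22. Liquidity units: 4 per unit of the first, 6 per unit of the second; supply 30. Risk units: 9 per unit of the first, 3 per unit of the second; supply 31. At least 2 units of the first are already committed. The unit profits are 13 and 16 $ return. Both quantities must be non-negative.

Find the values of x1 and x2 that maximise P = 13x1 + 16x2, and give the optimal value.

Corner points and P = 13x1 + 16x2:
  (22/7, 0) → P = 286/7
  (2, 0) → P = 26
  (2, 1) → P = 42

x1 = 2, x2 = 1, maximum P = 42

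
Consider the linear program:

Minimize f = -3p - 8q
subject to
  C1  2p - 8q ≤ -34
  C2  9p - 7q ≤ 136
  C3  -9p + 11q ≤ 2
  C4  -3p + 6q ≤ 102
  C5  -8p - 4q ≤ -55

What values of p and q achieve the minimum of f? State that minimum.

Feasible corners and f = -3p - 8q:
  (663/29, 289/29) → f = -4301/29
  (179/25, 151/25) → f = -349/5
  (755/18, 69/2) → f = -2411/6

At the optimal vertex, 9p - 7q = 136 and -9p + 11q = 2.
Solving simultaneously gives p = 755/18, q = 69/2.

p = 755/18, q = 69/2, minimum f = -2411/6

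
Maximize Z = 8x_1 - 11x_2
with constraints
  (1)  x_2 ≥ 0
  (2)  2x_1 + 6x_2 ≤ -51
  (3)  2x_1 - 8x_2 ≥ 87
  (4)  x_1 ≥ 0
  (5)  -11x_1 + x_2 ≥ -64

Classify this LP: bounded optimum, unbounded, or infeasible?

The boundaries 2x_1 + 6x_2 = -51 and 2x_1 - 8x_2 = 87 meet at (57/14, -69/7), but that point violates x_2 ≥ 0. Every candidate vertex is excluded by some other constraint, so the feasible region is empty.

infeasible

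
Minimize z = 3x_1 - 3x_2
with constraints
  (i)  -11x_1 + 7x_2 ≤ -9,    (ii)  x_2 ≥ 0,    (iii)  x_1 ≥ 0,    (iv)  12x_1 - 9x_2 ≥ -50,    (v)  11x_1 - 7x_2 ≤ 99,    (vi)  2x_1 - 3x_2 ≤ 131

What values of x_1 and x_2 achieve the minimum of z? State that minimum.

Vertices and z = 3x_1 - 3x_2:
  (9/11, 0) → z = 27/11
  (431/15, 658/15) → z = -227/5
  (9, 0) → z = 27
  (1241/15, 1738/15) → z = -497/5

The binding constraints are 12x_1 - 9x_2 = -50 and 11x_1 - 7x_2 = 99.
Solving simultaneously gives x_1 = 1241/15, x_2 = 1738/15.

x_1 = 1241/15, x_2 = 1738/15, minimum z = -497/5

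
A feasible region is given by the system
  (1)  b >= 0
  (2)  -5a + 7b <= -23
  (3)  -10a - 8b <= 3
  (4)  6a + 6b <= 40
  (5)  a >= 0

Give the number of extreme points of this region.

3

Intersecting each pair of boundary lines and keeping only the points that satisfy every inequality leaves:
  (23/5, 0)
  (20/3, 0)
  (209/36, 31/36)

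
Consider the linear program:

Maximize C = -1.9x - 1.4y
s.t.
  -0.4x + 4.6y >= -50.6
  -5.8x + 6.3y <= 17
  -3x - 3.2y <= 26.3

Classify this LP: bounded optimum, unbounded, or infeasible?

Corner points and C = -1.9x - 1.4y:
  (2047/754, -4058/377) → C = 74731/7540
  (-22009/3746, -5077/1873) → C = 560327/37460
The feasible region has finitely many vertices and no improving ray; the maximum is 560327/37460 at (-22009/3746, -5077/1873).

bounded optimum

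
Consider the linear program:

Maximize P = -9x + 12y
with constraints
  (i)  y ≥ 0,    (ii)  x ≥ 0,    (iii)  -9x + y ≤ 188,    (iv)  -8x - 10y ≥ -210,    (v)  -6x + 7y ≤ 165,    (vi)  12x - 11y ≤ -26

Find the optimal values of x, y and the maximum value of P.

Vertices and P = -9x + 12y:
  (0, 21) → P = 252
  (0, 26/11) → P = 312/11
  (1025/104, 341/26) → P = 7143/104

The optimum lies where x = 0 and -8x - 10y = -210.
Solving simultaneously gives x = 0, y = 21.

x = 0, y = 21, maximum P = 252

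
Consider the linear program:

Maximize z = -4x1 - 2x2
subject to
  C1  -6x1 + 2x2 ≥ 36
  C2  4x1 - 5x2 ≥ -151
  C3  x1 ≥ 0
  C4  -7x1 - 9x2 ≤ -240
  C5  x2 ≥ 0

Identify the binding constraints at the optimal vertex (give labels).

Extreme points and z = -4x1 - 2x2:
  (61/11, 381/11) → z = -1006/11
  (39/17, 423/17) → z = -1002/17
  (0, 151/5) → z = -302/5
  (0, 80/3) → z = -160/3

The maximum is at (0, 80/3). Substituting into each constraint, equality holds for C3 and C4; the remaining constraints have slack.

C3 and C4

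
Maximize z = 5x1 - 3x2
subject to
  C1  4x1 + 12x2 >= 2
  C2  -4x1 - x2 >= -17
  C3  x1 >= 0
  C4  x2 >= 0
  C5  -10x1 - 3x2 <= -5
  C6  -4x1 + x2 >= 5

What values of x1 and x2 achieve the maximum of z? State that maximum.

The optimum lies where x1 = 0 and -4x1 + x2 = 5.
Solving simultaneously gives x1 = 0, x2 = 5.

x1 = 0, x2 = 5, maximum z = -15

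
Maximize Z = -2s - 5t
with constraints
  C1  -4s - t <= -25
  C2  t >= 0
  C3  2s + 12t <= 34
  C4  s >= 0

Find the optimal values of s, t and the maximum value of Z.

s = 25/4, t = 0, maximum Z = -25/2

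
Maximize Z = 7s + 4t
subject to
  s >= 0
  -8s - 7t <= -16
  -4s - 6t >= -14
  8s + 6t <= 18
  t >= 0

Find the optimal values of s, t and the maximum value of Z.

s = 9/4, t = 0, maximum Z = 63/4

Extreme points and Z = 7s + 4t:
  (0, 16/7) → Z = 64/7
  (0, 7/3) → Z = 28/3
  (2, 0) → Z = 14
  (1, 5/3) → Z = 41/3
  (9/4, 0) → Z = 63/4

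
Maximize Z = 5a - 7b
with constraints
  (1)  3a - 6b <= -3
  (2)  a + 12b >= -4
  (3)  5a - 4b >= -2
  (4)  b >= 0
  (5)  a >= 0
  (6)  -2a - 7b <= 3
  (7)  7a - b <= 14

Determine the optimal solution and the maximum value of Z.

a = 29/13, b = 21/13, maximum Z = -2/13

Corner points and Z = 5a - 7b:
  (0, 1/2) → Z = -7/2
  (29/13, 21/13) → Z = -2/13
  (58/23, 84/23) → Z = -298/23

The optimum lies where 3a - 6b = -3 and 7a - b = 14.
Solving simultaneously gives a = 29/13, b = 21/13.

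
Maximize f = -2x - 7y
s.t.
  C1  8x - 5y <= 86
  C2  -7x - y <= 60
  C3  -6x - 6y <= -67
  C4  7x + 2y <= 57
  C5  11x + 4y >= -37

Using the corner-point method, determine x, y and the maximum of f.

Feasible corners and f = -2x - 7y:
  (-177/7, 117) → f = -5379/7
  (-203/17, 401/17) → f = -2401/17
  (104/15, 127/30) → f = -87/2
  (-35/3, 137/6) → f = -273/2

The optimum lies where -6x - 6y = -67 and 7x + 2y = 57.
Solving simultaneously gives x = 104/15, y = 127/30.

x = 104/15, y = 127/30, maximum f = -87/2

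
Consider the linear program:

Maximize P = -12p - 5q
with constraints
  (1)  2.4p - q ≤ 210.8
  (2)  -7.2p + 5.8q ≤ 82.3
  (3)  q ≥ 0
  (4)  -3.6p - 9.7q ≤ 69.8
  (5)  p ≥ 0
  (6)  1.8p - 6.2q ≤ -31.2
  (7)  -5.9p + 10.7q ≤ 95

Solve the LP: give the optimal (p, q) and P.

p = 0, q = 156/31, maximum P = -780/31

Extreme points and P = -12p - 5q:
  (33454/327, 3786/109) → P = -152746/109
  (117528/989, 73586/989) → P = -1778266/989
  (0, 156/31) → P = -780/31
  (0, 950/107) → P = -4750/107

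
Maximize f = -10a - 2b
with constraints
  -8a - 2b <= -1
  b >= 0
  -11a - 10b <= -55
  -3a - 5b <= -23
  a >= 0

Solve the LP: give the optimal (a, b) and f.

a = 0, b = 11/2, maximum f = -11

The feasible region is unbounded (it extends along (0, 1), (1, 0)), but f strictly decreases along every unbounded feasible direction, so there is no improving ray and the maximum is attained at a vertex.

The optimum lies where -11a - 10b = -55 and a = 0.
Solving simultaneously gives a = 0, b = 11/2.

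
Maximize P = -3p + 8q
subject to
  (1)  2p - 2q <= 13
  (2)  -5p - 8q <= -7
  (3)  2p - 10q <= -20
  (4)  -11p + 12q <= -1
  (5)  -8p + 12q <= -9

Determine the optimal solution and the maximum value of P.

p = 69/4, q = 43/4, maximum P = 137/4

Extreme points and P = -3p + 8q:
  (85/8, 33/8) → P = 9/8
  (69/4, 43/4) → P = 137/4
  (165/28, 89/28) → P = 31/4

The binding constraints are 2p - 2q = 13 and -8p + 12q = -9.
Solving simultaneously gives p = 69/4, q = 43/4.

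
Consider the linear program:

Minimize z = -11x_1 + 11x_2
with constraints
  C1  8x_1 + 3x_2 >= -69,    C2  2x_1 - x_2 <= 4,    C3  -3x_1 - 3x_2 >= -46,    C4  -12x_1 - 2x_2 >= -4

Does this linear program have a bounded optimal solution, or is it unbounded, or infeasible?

bounded optimum

Feasible corners and z = -11x_1 + 11x_2:
  (-57/14, -85/7) → z = -1243/14
  (-23, 115/3) → z = 2024/3
  (3/4, -5/2) → z = -143/4
  (-8/3, 18) → z = 682/3
The feasible region has finitely many vertices and no improving ray; the minimum is -1243/14 at (-57/14, -85/7).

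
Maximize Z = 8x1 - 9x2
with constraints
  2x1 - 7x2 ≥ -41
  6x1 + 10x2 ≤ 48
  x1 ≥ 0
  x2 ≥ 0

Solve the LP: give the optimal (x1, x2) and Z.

x1 = 8, x2 = 0, maximum Z = 64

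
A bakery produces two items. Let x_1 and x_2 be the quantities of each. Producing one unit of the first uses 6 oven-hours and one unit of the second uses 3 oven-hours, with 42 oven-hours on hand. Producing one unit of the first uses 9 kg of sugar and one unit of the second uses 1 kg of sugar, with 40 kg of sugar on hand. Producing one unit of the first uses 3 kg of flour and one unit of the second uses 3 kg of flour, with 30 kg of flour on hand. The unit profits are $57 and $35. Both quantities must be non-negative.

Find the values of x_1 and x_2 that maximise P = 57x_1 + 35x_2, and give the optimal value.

x_1 = 15/4, x_2 = 25/4, maximum P = 865/2

Feasible corners and P = 57x_1 + 35x_2:
  (0, 0) → P = 0
  (0, 10) → P = 350
  (40/9, 0) → P = 760/3
  (15/4, 25/4) → P = 865/2

The binding constraints are 9x_1 + x_2 = 40 and 3x_1 + 3x_2 = 30.
Solving simultaneously gives x_1 = 15/4, x_2 = 25/4.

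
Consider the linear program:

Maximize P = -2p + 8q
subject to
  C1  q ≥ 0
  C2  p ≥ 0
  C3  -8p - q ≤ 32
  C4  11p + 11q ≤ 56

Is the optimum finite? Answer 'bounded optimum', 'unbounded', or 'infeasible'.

bounded optimum

Feasible corners and P = -2p + 8q:
  (0, 0) → P = 0
  (56/11, 0) → P = -112/11
  (0, 56/11) → P = 448/11
The feasible region has finitely many vertices and no improving ray; the maximum is 448/11 at (0, 56/11).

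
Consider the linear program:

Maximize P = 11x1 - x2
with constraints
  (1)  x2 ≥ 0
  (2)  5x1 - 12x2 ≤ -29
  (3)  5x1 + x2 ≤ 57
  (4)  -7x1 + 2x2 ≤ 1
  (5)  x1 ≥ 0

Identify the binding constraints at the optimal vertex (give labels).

Feasible corners and P = 11x1 - x2:
  (131/13, 86/13) → P = 1355/13
  (23/37, 99/37) → P = 154/37
  (113/17, 404/17) → P = 839/17

The maximum is at (131/13, 86/13). Substituting into each constraint, equality holds for (2) and (3); the remaining constraints have slack.

(2) and (3)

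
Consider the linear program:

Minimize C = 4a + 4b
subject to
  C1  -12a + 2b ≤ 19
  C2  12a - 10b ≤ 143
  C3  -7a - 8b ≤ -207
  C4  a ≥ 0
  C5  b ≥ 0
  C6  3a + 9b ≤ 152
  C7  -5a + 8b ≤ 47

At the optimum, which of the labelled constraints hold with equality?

Feasible corners and C = 4a + 4b:
  (1607/83, 1483/166) → C = 9394/83
  (2807/138, 465/46) → C = 8404/69
  (647/39, 443/39) → C = 4360/39

The minimum is at (647/39, 443/39). Substituting into each constraint, equality holds for C3 and C6; the remaining constraints have slack.

C3 and C6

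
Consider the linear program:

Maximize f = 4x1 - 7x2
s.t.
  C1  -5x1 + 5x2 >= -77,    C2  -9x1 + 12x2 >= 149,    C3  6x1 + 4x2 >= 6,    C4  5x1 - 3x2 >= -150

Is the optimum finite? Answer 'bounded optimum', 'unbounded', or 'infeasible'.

bounded optimum

Extreme points and f = 4x1 - 7x2:
  (1669/15, 1438/15) → f = -226
  (-131/27, 79/9) → f = -2183/27
  (-291/19, 465/19) → f = -4419/19
The feasible region has finitely many vertices and no improving ray; the maximum is -2183/27 at (-131/27, 79/9).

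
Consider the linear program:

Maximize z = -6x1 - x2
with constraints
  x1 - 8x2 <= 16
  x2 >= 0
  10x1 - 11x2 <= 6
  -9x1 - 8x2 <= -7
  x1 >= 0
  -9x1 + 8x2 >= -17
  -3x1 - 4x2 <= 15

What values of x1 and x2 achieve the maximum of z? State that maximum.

Extreme points and z = -6x1 - x2:
  (125/179, 16/179) → z = -766/179
  (139/19, 116/19) → z = -50
  (0, 7/8) → z = -7/8
The feasible region is unbounded (it extends along (0, 1), (8, 9)), but z strictly decreases along every unbounded feasible direction, so there is no improving ray and the maximum is attained at a vertex.

x1 = 0, x2 = 7/8, maximum z = -7/8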